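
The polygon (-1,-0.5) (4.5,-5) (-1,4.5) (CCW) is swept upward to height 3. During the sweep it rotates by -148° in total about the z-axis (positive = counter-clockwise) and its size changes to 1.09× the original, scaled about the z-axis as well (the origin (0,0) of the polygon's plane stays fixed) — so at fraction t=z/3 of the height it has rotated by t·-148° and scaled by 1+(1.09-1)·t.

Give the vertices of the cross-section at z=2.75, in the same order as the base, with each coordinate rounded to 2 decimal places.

t = z/height = 2.75/3 = 0.916667
s = 1 + (scale-1)·z/height = 1 + (1.09-1)·2.75/3 = 1.082500
θ = twist·z/height = -148°·2.75/3 = -135.6667° = -2.367830 rad
cos θ = -0.715286, sin θ = -0.698832 (intermediates below are computed at full precision and shown rounded to 5 d.p.)
v1: (-1,-0.5) → rotate → (0.36587,1.05647) → ×s → (0.39605,1.14363) → (0.40,1.14)
v2: (4.5,-5) → rotate → (-6.71295,0.43169) → ×s → (-7.26676,0.46730) → (-7.27,0.47)
v3: (-1,4.5) → rotate → (3.86003,-2.51996) → ×s → (4.17848,-2.72785) → (4.18,-2.73)

Cross-section at z=2.75: (0.40,1.14) (-7.27,0.47) (4.18,-2.73)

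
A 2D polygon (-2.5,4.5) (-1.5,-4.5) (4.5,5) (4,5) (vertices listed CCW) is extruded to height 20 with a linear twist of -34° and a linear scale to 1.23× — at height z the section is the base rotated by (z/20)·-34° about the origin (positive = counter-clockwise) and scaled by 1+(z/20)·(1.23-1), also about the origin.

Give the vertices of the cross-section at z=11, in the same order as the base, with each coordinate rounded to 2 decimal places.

t = z/height = 11/20 = 0.55
s = 1 + (scale-1)·z/height = 1 + (1.23-1)·11/20 = 1.126500
θ = twist·z/height = -34°·11/20 = -18.7000° = -0.326377 rad
cos θ = 0.947210, sin θ = -0.320613 (intermediates below are computed at full precision and shown rounded to 5 d.p.)
v1: (-2.5,4.5) → rotate → (-0.92527,5.06398) → ×s → (-1.04231,5.70457) → (-1.04,5.70)
v2: (-1.5,-4.5) → rotate → (-2.86357,-3.78153) → ×s → (-3.22582,-4.25989) → (-3.23,-4.26)
v3: (4.5,5) → rotate → (5.86551,3.29329) → ×s → (6.60750,3.70989) → (6.61,3.71)
v4: (4,5) → rotate → (5.39191,3.45360) → ×s → (6.07398,3.89048) → (6.07,3.89)

Cross-section at z=11: (-1.04,5.70) (-3.23,-4.26) (6.61,3.71) (6.07,3.89)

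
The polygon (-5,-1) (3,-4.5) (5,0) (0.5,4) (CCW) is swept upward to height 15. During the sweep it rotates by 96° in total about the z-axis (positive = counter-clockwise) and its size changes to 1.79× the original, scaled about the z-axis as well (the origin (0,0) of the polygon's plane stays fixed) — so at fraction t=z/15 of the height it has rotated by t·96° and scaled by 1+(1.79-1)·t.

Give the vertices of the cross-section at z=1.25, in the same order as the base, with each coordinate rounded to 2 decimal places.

t = z/height = 1.25/15 = 0.0833333
s = 1 + (scale-1)·z/height = 1 + (1.79-1)·1.25/15 = 1.065833
θ = twist·z/height = 96°·1.25/15 = 8.0000° = 0.139626 rad
cos θ = 0.990268, sin θ = 0.139173 (intermediates below are computed at full precision and shown rounded to 5 d.p.)
v1: (-5,-1) → rotate → (-4.81217,-1.68613) → ×s → (-5.12897,-1.79714) → (-5.13,-1.80)
v2: (3,-4.5) → rotate → (3.59708,-4.03869) → ×s → (3.83389,-4.30457) → (3.83,-4.30)
v3: (5,0) → rotate → (4.95134,0.69587) → ×s → (5.27730,0.74168) → (5.28,0.74)
v4: (0.5,4) → rotate → (-0.06156,4.03066) → ×s → (-0.06561,4.29601) → (-0.07,4.30)

Cross-section at z=1.25: (-5.13,-1.80) (3.83,-4.30) (5.28,0.74) (-0.07,4.30)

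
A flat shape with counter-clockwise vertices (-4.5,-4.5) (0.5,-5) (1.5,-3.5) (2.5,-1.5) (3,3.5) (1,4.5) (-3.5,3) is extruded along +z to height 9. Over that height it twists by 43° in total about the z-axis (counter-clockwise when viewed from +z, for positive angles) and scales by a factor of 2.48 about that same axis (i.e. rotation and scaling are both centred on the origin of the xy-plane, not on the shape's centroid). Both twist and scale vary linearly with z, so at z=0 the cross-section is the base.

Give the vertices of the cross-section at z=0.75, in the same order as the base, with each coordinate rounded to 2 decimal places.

t = z/height = 0.75/9 = 0.0833333
s = 1 + (scale-1)·z/height = 1 + (2.48-1)·0.75/9 = 1.123333
θ = twist·z/height = 43°·0.75/9 = 3.5833° = 0.062541 rad
cos θ = 0.998045, sin θ = 0.062500 (intermediates below are computed at full precision and shown rounded to 5 d.p.)
v1: (-4.5,-4.5) → rotate → (-4.20995,-4.77245) → ×s → (-4.72918,-5.36106) → (-4.73,-5.36)
v2: (0.5,-5) → rotate → (0.81152,-4.95897) → ×s → (0.91161,-5.57058) → (0.91,-5.57)
v3: (1.5,-3.5) → rotate → (1.71582,-3.39941) → ×s → (1.92744,-3.81867) → (1.93,-3.82)
v4: (2.5,-1.5) → rotate → (2.58886,-1.34082) → ×s → (2.90816,-1.50618) → (2.91,-1.51)
v5: (3,3.5) → rotate → (2.77538,3.68066) → ×s → (3.11768,4.13461) → (3.12,4.13)
v6: (1,4.5) → rotate → (0.71679,4.55370) → ×s → (0.80520,5.11533) → (0.81,5.12)
v7: (-3.5,3) → rotate → (-3.68066,2.77538) → ×s → (-4.13461,3.11768) → (-4.13,3.12)

Cross-section at z=0.75: (-4.73,-5.36) (0.91,-5.57) (1.93,-3.82) (2.91,-1.51) (3.12,4.13) (0.81,5.12) (-4.13,3.12)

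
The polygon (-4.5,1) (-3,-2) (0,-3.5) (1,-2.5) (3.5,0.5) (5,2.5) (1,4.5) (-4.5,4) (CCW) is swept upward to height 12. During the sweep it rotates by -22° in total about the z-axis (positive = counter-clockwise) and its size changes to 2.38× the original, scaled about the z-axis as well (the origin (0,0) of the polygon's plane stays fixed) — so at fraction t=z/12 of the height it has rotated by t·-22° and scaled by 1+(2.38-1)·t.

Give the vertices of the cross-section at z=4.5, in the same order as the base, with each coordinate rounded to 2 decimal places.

Cross-section at z=4.5: (-6.54,2.48) (-4.94,-2.35) (-0.76,-5.26) (0.96,-3.97) (5.37,-0.01) (8.05,2.67) (2.48,6.54) (-5.89,6.99)

t = z/height = 4.5/12 = 0.375
s = 1 + (scale-1)·z/height = 1 + (2.38-1)·4.5/12 = 1.517500
θ = twist·z/height = -22°·4.5/12 = -8.2500° = -0.143990 rad
cos θ = 0.989651, sin θ = -0.143493 (intermediates below are computed at full precision and shown rounded to 5 d.p.)
v1: (-4.5,1) → rotate → (-4.30994,1.63537) → ×s → (-6.54033,2.48167) → (-6.54,2.48)
v2: (-3,-2) → rotate → (-3.25594,-1.54882) → ×s → (-4.94089,-2.35034) → (-4.94,-2.35)
v3: (0,-3.5) → rotate → (-0.50222,-3.46378) → ×s → (-0.76213,-5.25629) → (-0.76,-5.26)
v4: (1,-2.5) → rotate → (0.63092,-2.61762) → ×s → (0.95742,-3.97224) → (0.96,-3.97)
v5: (3.5,0.5) → rotate → (3.53553,-0.00740) → ×s → (5.36516,-0.01123) → (5.37,-0.01)
v6: (5,2.5) → rotate → (5.30699,1.75667) → ×s → (8.05336,2.66574) → (8.05,2.67)
v7: (1,4.5) → rotate → (1.63537,4.30994) → ×s → (2.48167,6.54033) → (2.48,6.54)
v8: (-4.5,4) → rotate → (-3.87946,4.60432) → ×s → (-5.88708,6.98706) → (-5.89,6.99)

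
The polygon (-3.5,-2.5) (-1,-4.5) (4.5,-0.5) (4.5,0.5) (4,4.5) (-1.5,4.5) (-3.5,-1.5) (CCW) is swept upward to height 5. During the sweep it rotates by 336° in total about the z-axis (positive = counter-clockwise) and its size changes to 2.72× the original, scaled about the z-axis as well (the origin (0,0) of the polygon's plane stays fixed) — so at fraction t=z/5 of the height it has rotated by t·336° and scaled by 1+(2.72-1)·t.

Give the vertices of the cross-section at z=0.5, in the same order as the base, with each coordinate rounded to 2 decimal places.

Cross-section at z=0.5: (-1.80,-4.71) (1.94,-5.04) (4.72,2.43) (4.07,3.41) (0.99,6.99) (-4.38,3.42) (-2.44,-3.73)

t = z/height = 0.5/5 = 0.1
s = 1 + (scale-1)·z/height = 1 + (2.72-1)·0.5/5 = 1.172000
θ = twist·z/height = 336°·0.5/5 = 33.6000° = 0.586431 rad
cos θ = 0.832921, sin θ = 0.553392 (intermediates below are computed at full precision and shown rounded to 5 d.p.)
v1: (-3.5,-2.5) → rotate → (-1.53175,-4.01917) → ×s → (-1.79521,-4.71047) → (-1.80,-4.71)
v2: (-1,-4.5) → rotate → (1.65734,-4.30154) → ×s → (1.94240,-5.04140) → (1.94,-5.04)
v3: (4.5,-0.5) → rotate → (4.02484,2.07380) → ×s → (4.71711,2.43050) → (4.72,2.43)
v4: (4.5,0.5) → rotate → (3.47145,2.90672) → ×s → (4.06854,3.40668) → (4.07,3.41)
v5: (4,4.5) → rotate → (0.84142,5.96171) → ×s → (0.98615,6.98713) → (0.99,6.99)
v6: (-1.5,4.5) → rotate → (-3.73964,2.91806) → ×s → (-4.38286,3.41996) → (-4.38,3.42)
v7: (-3.5,-1.5) → rotate → (-2.08514,-3.18625) → ×s → (-2.44378,-3.73429) → (-2.44,-3.73)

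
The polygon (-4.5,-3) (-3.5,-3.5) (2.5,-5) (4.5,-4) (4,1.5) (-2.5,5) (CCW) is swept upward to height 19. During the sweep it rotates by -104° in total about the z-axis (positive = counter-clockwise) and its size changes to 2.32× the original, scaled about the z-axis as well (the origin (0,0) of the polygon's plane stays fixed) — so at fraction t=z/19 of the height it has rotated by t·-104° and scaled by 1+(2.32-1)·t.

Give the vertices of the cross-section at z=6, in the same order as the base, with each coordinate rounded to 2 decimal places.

Cross-section at z=6: (-7.66,-0.11) (-6.86,-1.48) (-0.87,-7.87) (2.28,-8.22) (5.91,-1.29) (0.87,7.87)

t = z/height = 6/19 = 0.315789
s = 1 + (scale-1)·z/height = 1 + (2.32-1)·6/19 = 1.416842
θ = twist·z/height = -104°·6/19 = -32.8421° = -0.573203 rad
cos θ = 0.840168, sin θ = -0.542326 (intermediates below are computed at full precision and shown rounded to 5 d.p.)
v1: (-4.5,-3) → rotate → (-5.40773,-0.08004) → ×s → (-7.66191,-0.11340) → (-7.66,-0.11)
v2: (-3.5,-3.5) → rotate → (-4.83873,-1.04245) → ×s → (-6.85572,-1.47699) → (-6.86,-1.48)
v3: (2.5,-5) → rotate → (-0.61121,-5.55666) → ×s → (-0.86599,-7.87290) → (-0.87,-7.87)
v4: (4.5,-4) → rotate → (1.61145,-5.80114) → ×s → (2.28318,-8.21930) → (2.28,-8.22)
v5: (4,1.5) → rotate → (4.17416,-0.90905) → ×s → (5.91413,-1.28798) → (5.91,-1.29)
v6: (-2.5,5) → rotate → (0.61121,5.55666) → ×s → (0.86599,7.87290) → (0.87,7.87)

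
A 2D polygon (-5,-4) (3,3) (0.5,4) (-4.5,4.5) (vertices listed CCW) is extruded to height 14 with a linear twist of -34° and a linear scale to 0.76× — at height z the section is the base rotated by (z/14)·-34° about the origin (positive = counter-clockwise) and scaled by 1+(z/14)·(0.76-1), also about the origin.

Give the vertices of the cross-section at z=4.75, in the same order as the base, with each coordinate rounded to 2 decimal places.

t = z/height = 4.75/14 = 0.339286
s = 1 + (scale-1)·z/height = 1 + (0.76-1)·4.75/14 = 0.918571
θ = twist·z/height = -34°·4.75/14 = -11.5357° = -0.201336 rad
cos θ = 0.979800, sin θ = -0.199979 (intermediates below are computed at full precision and shown rounded to 5 d.p.)
v1: (-5,-4) → rotate → (-5.69892,-2.91931) → ×s → (-5.23486,-2.68159) → (-5.23,-2.68)
v2: (3,3) → rotate → (3.53934,2.33946) → ×s → (3.25113,2.14897) → (3.25,2.15)
v3: (0.5,4) → rotate → (1.28981,3.81921) → ×s → (1.18479,3.50822) → (1.18,3.51)
v4: (-4.5,4.5) → rotate → (-3.50920,5.30901) → ×s → (-3.22345,4.87670) → (-3.22,4.88)

Cross-section at z=4.75: (-5.23,-2.68) (3.25,2.15) (1.18,3.51) (-3.22,4.88)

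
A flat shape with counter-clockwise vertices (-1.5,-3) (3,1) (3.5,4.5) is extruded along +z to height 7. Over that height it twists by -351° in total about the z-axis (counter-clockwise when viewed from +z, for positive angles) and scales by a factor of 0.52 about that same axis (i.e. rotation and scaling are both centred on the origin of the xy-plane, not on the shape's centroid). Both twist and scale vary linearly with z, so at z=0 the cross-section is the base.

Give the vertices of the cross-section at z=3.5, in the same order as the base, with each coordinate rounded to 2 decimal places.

Cross-section at z=3.5: (0.96,2.36) (-2.21,-0.94) (-2.38,-3.62)

t = z/height = 3.5/7 = 0.5
s = 1 + (scale-1)·z/height = 1 + (0.52-1)·3.5/7 = 0.760000
θ = twist·z/height = -351°·3.5/7 = -175.5000° = -3.063053 rad
cos θ = -0.996917, sin θ = -0.078459 (intermediates below are computed at full precision and shown rounded to 5 d.p.)
v1: (-1.5,-3) → rotate → (1.26000,3.10844) → ×s → (0.95760,2.36241) → (0.96,2.36)
v2: (3,1) → rotate → (-2.91229,-1.23229) → ×s → (-2.21334,-0.93654) → (-2.21,-0.94)
v3: (3.5,4.5) → rotate → (-3.13614,-4.76073) → ×s → (-2.38347,-3.61816) → (-2.38,-3.62)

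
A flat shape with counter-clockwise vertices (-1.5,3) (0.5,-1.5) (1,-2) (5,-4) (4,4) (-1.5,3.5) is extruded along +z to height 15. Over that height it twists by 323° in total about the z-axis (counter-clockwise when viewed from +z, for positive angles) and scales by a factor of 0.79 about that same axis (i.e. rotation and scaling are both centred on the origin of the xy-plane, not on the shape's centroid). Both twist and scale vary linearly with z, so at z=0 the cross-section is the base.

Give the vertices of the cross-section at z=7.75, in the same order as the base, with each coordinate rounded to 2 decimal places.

t = z/height = 7.75/15 = 0.516667
s = 1 + (scale-1)·z/height = 1 + (0.79-1)·7.75/15 = 0.891500
θ = twist·z/height = 323°·7.75/15 = 166.8833° = 2.912664 rad
cos θ = -0.973910, sin θ = 0.226935 (intermediates below are computed at full precision and shown rounded to 5 d.p.)
v1: (-1.5,3) → rotate → (0.78006,-3.26213) → ×s → (0.69542,-2.90819) → (0.70,-2.91)
v2: (0.5,-1.5) → rotate → (-0.14655,1.57433) → ×s → (-0.13065,1.40352) → (-0.13,1.40)
v3: (1,-2) → rotate → (-0.52004,2.17475) → ×s → (-0.46362,1.93879) → (-0.46,1.94)
v4: (5,-4) → rotate → (-3.96181,5.03031) → ×s → (-3.53195,4.48452) → (-3.53,4.48)
v5: (4,4) → rotate → (-4.80338,-2.98790) → ×s → (-4.28221,-2.66371) → (-4.28,-2.66)
v6: (-1.5,3.5) → rotate → (0.66659,-3.74909) → ×s → (0.59427,-3.34231) → (0.59,-3.34)

Cross-section at z=7.75: (0.70,-2.91) (-0.13,1.40) (-0.46,1.94) (-3.53,4.48) (-4.28,-2.66) (0.59,-3.34)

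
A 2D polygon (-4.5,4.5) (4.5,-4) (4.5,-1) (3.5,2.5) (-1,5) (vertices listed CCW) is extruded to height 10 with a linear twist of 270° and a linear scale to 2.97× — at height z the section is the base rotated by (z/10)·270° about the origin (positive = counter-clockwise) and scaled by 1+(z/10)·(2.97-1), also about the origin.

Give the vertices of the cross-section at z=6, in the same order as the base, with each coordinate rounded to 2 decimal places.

Cross-section at z=6: (6.30,-12.37) (-6.64,11.34) (-8.66,5.11) (-8.95,-2.83) (-1.30,-11.05)

t = z/height = 6/10 = 0.6
s = 1 + (scale-1)·z/height = 1 + (2.97-1)·6/10 = 2.182000
θ = twist·z/height = 270°·6/10 = 162.0000° = 2.827433 rad
cos θ = -0.951057, sin θ = 0.309017 (intermediates below are computed at full precision and shown rounded to 5 d.p.)
v1: (-4.5,4.5) → rotate → (2.88918,-5.67033) → ×s → (6.30419,-12.37266) → (6.30,-12.37)
v2: (4.5,-4) → rotate → (-3.04369,5.19480) → ×s → (-6.64132,11.33506) → (-6.64,11.34)
v3: (4.5,-1) → rotate → (-3.97074,2.34163) → ×s → (-8.66415,5.10944) → (-8.66,5.11)
v4: (3.5,2.5) → rotate → (-4.10124,-1.29608) → ×s → (-8.94891,-2.82805) → (-8.95,-2.83)
v5: (-1,5) → rotate → (-0.59403,-5.06430) → ×s → (-1.29617,-11.05030) → (-1.30,-11.05)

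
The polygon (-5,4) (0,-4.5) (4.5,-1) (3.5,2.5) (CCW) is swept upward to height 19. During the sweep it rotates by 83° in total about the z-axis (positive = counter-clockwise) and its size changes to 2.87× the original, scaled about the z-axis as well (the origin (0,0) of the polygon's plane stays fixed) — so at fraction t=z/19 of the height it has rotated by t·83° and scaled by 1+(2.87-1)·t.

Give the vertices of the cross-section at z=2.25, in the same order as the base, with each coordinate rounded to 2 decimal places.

Cross-section at z=2.25: (-6.85,3.77) (0.94,-5.42) (5.62,-0.27) (3.69,3.74)

t = z/height = 2.25/19 = 0.118421
s = 1 + (scale-1)·z/height = 1 + (2.87-1)·2.25/19 = 1.221447
θ = twist·z/height = 83°·2.25/19 = 9.8289° = 0.171547 rad
cos θ = 0.985322, sin θ = 0.170707 (intermediates below are computed at full precision and shown rounded to 5 d.p.)
v1: (-5,4) → rotate → (-5.60944,3.08775) → ×s → (-6.85163,3.77152) → (-6.85,3.77)
v2: (0,-4.5) → rotate → (0.76818,-4.43395) → ×s → (0.93830,-5.41583) → (0.94,-5.42)
v3: (4.5,-1) → rotate → (4.60466,-0.21714) → ×s → (5.62434,-0.26522) → (5.62,-0.27)
v4: (3.5,2.5) → rotate → (3.02186,3.06078) → ×s → (3.69104,3.73858) → (3.69,3.74)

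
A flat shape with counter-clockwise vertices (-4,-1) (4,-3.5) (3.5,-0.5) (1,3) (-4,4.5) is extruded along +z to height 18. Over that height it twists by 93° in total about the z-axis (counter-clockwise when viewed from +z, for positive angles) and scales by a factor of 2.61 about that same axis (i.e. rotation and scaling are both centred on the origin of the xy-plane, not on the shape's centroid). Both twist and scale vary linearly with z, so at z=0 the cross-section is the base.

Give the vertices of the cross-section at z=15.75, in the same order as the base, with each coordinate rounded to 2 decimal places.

t = z/height = 15.75/18 = 0.875
s = 1 + (scale-1)·z/height = 1 + (2.61-1)·15.75/18 = 2.408750
θ = twist·z/height = 93°·15.75/18 = 81.3750° = 1.420262 rad
cos θ = 0.149967, sin θ = 0.988691 (intermediates below are computed at full precision and shown rounded to 5 d.p.)
v1: (-4,-1) → rotate → (0.38882,-4.10473) → ×s → (0.93658,-9.88727) → (0.94,-9.89)
v2: (4,-3.5) → rotate → (4.06029,3.42988) → ×s → (9.78021,8.26172) → (9.78,8.26)
v3: (3.5,-0.5) → rotate → (1.01923,3.38544) → ×s → (2.45507,8.15467) → (2.46,8.15)
v4: (1,3) → rotate → (-2.81611,1.43859) → ×s → (-6.78330,3.46521) → (-6.78,3.47)
v5: (-4,4.5) → rotate → (-5.04898,-3.27991) → ×s → (-12.16172,-7.90049) → (-12.16,-7.90)

Cross-section at z=15.75: (0.94,-9.89) (9.78,8.26) (2.46,8.15) (-6.78,3.47) (-12.16,-7.90)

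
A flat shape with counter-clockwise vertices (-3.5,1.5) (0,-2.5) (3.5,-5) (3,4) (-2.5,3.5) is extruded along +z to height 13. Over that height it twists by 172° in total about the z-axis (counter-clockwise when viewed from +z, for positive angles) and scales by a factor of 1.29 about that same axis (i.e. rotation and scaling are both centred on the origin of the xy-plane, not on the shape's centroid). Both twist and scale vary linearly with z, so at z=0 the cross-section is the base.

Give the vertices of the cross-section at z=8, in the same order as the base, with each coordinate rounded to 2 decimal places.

t = z/height = 8/13 = 0.615385
s = 1 + (scale-1)·z/height = 1 + (1.29-1)·8/13 = 1.178462
θ = twist·z/height = 172°·8/13 = 105.8462° = 1.847364 rad
cos θ = -0.273055, sin θ = 0.961998 (intermediates below are computed at full precision and shown rounded to 5 d.p.)
v1: (-3.5,1.5) → rotate → (-0.48730,-3.77658) → ×s → (-0.57427,-4.45055) → (-0.57,-4.45)
v2: (0,-2.5) → rotate → (2.40500,0.68264) → ×s → (2.83420,0.80446) → (2.83,0.80)
v3: (3.5,-5) → rotate → (3.85430,4.73227) → ×s → (4.54214,5.57680) → (4.54,5.58)
v4: (3,4) → rotate → (-4.66716,1.79377) → ×s → (-5.50007,2.11389) → (-5.50,2.11)
v5: (-2.5,3.5) → rotate → (-2.68436,-3.36069) → ×s → (-3.16341,-3.96044) → (-3.16,-3.96)

Cross-section at z=8: (-0.57,-4.45) (2.83,0.80) (4.54,5.58) (-5.50,2.11) (-3.16,-3.96)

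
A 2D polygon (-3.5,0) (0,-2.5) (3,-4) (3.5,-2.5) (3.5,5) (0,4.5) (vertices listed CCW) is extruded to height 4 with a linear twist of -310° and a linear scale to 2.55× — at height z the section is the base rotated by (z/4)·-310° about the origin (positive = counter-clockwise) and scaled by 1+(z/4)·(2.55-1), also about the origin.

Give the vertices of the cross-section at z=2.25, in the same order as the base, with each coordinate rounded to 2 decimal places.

t = z/height = 2.25/4 = 0.5625
s = 1 + (scale-1)·z/height = 1 + (2.55-1)·2.25/4 = 1.871875
θ = twist·z/height = -310°·2.25/4 = -174.3750° = -3.043418 rad
cos θ = -0.995185, sin θ = -0.098017 (intermediates below are computed at full precision and shown rounded to 5 d.p.)
v1: (-3.5,0) → rotate → (3.48315,0.34306) → ×s → (6.52001,0.64217) → (6.52,0.64)
v2: (0,-2.5) → rotate → (-0.24504,2.48796) → ×s → (-0.45869,4.65715) → (-0.46,4.66)
v3: (3,-4) → rotate → (-3.37762,3.68669) → ×s → (-6.32249,6.90102) → (-6.32,6.90)
v4: (3.5,-2.5) → rotate → (-3.72819,2.14490) → ×s → (-6.97870,4.01499) → (-6.98,4.01)
v5: (3.5,5) → rotate → (-2.99306,-5.31898) → ×s → (-5.60264,-9.95647) → (-5.60,-9.96)
v6: (0,4.5) → rotate → (0.44108,-4.47833) → ×s → (0.82564,-8.38288) → (0.83,-8.38)

Cross-section at z=2.25: (6.52,0.64) (-0.46,4.66) (-6.32,6.90) (-6.98,4.01) (-5.60,-9.96) (0.83,-8.38)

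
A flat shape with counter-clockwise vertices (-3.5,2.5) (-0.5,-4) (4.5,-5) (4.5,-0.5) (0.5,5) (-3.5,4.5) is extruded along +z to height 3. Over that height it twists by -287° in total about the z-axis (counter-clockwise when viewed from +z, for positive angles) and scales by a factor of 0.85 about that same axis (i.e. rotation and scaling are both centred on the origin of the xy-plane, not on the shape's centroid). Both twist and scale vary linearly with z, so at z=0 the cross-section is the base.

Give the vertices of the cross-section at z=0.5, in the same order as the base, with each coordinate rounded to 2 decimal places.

Cross-section at z=0.5: (-0.48,4.17) (-3.22,-2.26) (-0.67,-6.52) (2.58,-3.58) (3.94,2.91) (0.96,5.47)

t = z/height = 0.5/3 = 0.166667
s = 1 + (scale-1)·z/height = 1 + (0.85-1)·0.5/3 = 0.975000
θ = twist·z/height = -287°·0.5/3 = -47.8333° = -0.834849 rad
cos θ = 0.671289, sin θ = -0.741195 (intermediates below are computed at full precision and shown rounded to 5 d.p.)
v1: (-3.5,2.5) → rotate → (-0.49653,4.27241) → ×s → (-0.48411,4.16560) → (-0.48,4.17)
v2: (-0.5,-4) → rotate → (-3.30043,-2.31456) → ×s → (-3.21792,-2.25670) → (-3.22,-2.26)
v3: (4.5,-5) → rotate → (-0.68517,-6.69183) → ×s → (-0.66804,-6.52453) → (-0.67,-6.52)
v4: (4.5,-0.5) → rotate → (2.65021,-3.67102) → ×s → (2.58395,-3.57925) → (2.58,-3.58)
v5: (0.5,5) → rotate → (4.04162,2.98585) → ×s → (3.94058,2.91120) → (3.94,2.91)
v6: (-3.5,4.5) → rotate → (0.98587,5.61499) → ×s → (0.96122,5.47461) → (0.96,5.47)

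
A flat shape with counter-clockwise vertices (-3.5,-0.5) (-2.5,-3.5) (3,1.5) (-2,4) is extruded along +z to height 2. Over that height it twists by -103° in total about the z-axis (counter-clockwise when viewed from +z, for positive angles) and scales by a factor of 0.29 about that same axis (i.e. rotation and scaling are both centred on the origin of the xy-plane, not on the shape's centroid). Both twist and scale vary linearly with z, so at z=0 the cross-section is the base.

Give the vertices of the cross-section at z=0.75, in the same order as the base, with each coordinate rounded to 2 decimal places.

Cross-section at z=0.75: (-2.24,1.32) (-3.04,-0.86) (2.41,-0.51) (0.69,3.21)

t = z/height = 0.75/2 = 0.375
s = 1 + (scale-1)·z/height = 1 + (0.29-1)·0.75/2 = 0.733750
θ = twist·z/height = -103°·0.75/2 = -38.6250° = -0.674133 rad
cos θ = 0.781248, sin θ = -0.624221 (intermediates below are computed at full precision and shown rounded to 5 d.p.)
v1: (-3.5,-0.5) → rotate → (-3.04648,1.79415) → ×s → (-2.23535,1.31646) → (-2.24,1.32)
v2: (-2.5,-3.5) → rotate → (-4.13789,-1.17382) → ×s → (-3.03618,-0.86129) → (-3.04,-0.86)
v3: (3,1.5) → rotate → (3.28008,-0.70079) → ×s → (2.40676,-0.51420) → (2.41,-0.51)
v4: (-2,4) → rotate → (0.93439,4.37343) → ×s → (0.68561,3.20901) → (0.69,3.21)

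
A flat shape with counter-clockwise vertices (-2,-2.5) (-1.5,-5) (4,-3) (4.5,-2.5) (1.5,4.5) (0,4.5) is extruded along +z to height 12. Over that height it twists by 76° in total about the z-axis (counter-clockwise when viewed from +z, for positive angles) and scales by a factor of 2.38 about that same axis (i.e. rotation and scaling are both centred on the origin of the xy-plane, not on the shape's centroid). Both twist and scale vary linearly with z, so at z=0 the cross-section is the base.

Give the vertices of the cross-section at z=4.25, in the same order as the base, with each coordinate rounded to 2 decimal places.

t = z/height = 4.25/12 = 0.354167
s = 1 + (scale-1)·z/height = 1 + (2.38-1)·4.25/12 = 1.488750
θ = twist·z/height = 76°·4.25/12 = 26.9167° = 0.469784 rad
cos θ = 0.891666, sin θ = 0.452694 (intermediates below are computed at full precision and shown rounded to 5 d.p.)
v1: (-2,-2.5) → rotate → (-0.65160,-3.13455) → ×s → (-0.97006,-4.66657) → (-0.97,-4.67)
v2: (-1.5,-5) → rotate → (0.92597,-5.13737) → ×s → (1.37854,-7.64826) → (1.38,-7.65)
v3: (4,-3) → rotate → (4.92475,-0.86422) → ×s → (7.33172,-1.28661) → (7.33,-1.29)
v4: (4.5,-2.5) → rotate → (5.14423,-0.19204) → ×s → (7.65847,-0.28590) → (7.66,-0.29)
v5: (1.5,4.5) → rotate → (-0.69962,4.69154) → ×s → (-1.04157,6.98453) → (-1.04,6.98)
v6: (0,4.5) → rotate → (-2.03712,4.01250) → ×s → (-3.03277,5.97360) → (-3.03,5.97)

Cross-section at z=4.25: (-0.97,-4.67) (1.38,-7.65) (7.33,-1.29) (7.66,-0.29) (-1.04,6.98) (-3.03,5.97)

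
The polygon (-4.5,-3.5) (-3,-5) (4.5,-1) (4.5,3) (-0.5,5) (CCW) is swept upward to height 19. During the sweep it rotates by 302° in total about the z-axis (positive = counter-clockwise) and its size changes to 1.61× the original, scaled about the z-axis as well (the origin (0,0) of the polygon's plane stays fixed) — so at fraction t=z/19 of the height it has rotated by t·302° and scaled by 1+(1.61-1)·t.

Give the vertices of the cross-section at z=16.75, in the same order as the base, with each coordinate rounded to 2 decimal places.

t = z/height = 16.75/19 = 0.881579
s = 1 + (scale-1)·z/height = 1 + (1.61-1)·16.75/19 = 1.537763
θ = twist·z/height = 302°·16.75/19 = 266.2368° = 4.646709 rad
cos θ = -0.065632, sin θ = -0.997844 (intermediates below are computed at full precision and shown rounded to 5 d.p.)
v1: (-4.5,-3.5) → rotate → (-3.19711,4.72001) → ×s → (-4.91640,7.25826) → (-4.92,7.26)
v2: (-3,-5) → rotate → (-4.79232,3.32169) → ×s → (-7.36946,5.10798) → (-7.37,5.11)
v3: (4.5,-1) → rotate → (-1.29319,-4.42467) → ×s → (-1.98862,-6.80409) → (-1.99,-6.80)
v4: (4.5,3) → rotate → (2.69819,-4.68719) → ×s → (4.14917,-7.20779) → (4.15,-7.21)
v5: (-0.5,5) → rotate → (5.02204,0.17076) → ×s → (7.72270,0.26259) → (7.72,0.26)

Cross-section at z=16.75: (-4.92,7.26) (-7.37,5.11) (-1.99,-6.80) (4.15,-7.21) (7.72,0.26)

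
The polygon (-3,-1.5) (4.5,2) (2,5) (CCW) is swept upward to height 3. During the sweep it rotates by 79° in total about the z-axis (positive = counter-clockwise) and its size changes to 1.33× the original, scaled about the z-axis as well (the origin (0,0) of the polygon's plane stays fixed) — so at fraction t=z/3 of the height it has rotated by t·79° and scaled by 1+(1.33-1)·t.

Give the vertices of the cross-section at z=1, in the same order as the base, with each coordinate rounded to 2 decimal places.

t = z/height = 1/3 = 0.333333
s = 1 + (scale-1)·z/height = 1 + (1.33-1)·1/3 = 1.110000
θ = twist·z/height = 79°·1/3 = 26.3333° = 0.459603 rad
cos θ = 0.896229, sin θ = 0.443593 (intermediates below are computed at full precision and shown rounded to 5 d.p.)
v1: (-3,-1.5) → rotate → (-2.02330,-2.67512) → ×s → (-2.24586,-2.96938) → (-2.25,-2.97)
v2: (4.5,2) → rotate → (3.14584,3.78862) → ×s → (3.49189,4.20537) → (3.49,4.21)
v3: (2,5) → rotate → (-0.42551,5.36833) → ×s → (-0.47231,5.95884) → (-0.47,5.96)

Cross-section at z=1: (-2.25,-2.97) (3.49,4.21) (-0.47,5.96)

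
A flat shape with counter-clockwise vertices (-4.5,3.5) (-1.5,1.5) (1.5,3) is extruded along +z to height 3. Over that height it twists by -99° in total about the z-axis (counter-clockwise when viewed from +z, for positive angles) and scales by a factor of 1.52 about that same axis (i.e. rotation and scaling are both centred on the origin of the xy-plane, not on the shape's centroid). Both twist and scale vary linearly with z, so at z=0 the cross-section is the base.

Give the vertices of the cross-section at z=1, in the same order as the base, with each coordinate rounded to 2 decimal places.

t = z/height = 1/3 = 0.333333
s = 1 + (scale-1)·z/height = 1 + (1.52-1)·1/3 = 1.173333
θ = twist·z/height = -99°·1/3 = -33.0000° = -0.575959 rad
cos θ = 0.838671, sin θ = -0.544639 (intermediates below are computed at full precision and shown rounded to 5 d.p.)
v1: (-4.5,3.5) → rotate → (-1.86778,5.38622) → ×s → (-2.19153,6.31983) → (-2.19,6.32)
v2: (-1.5,1.5) → rotate → (-0.44105,2.07496) → ×s → (-0.51750,2.43462) → (-0.52,2.43)
v3: (1.5,3) → rotate → (2.89192,1.69905) → ×s → (3.39319,1.99356) → (3.39,1.99)

Cross-section at z=1: (-2.19,6.32) (-0.52,2.43) (3.39,1.99)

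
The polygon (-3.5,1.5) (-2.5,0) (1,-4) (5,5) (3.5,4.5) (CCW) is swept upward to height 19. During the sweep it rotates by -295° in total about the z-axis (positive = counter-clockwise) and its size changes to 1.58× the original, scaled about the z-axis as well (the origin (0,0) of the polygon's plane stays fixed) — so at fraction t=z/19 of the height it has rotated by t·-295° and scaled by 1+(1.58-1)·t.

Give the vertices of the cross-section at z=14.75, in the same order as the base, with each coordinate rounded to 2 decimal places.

t = z/height = 14.75/19 = 0.776316
s = 1 + (scale-1)·z/height = 1 + (1.58-1)·14.75/19 = 1.450263
θ = twist·z/height = -295°·14.75/19 = -229.0132° = -3.997034 rad
cos θ = -0.655886, sin θ = 0.754860 (intermediates below are computed at full precision and shown rounded to 5 d.p.)
v1: (-3.5,1.5) → rotate → (1.16331,-3.62584) → ×s → (1.68711,-5.25842) → (1.69,-5.26)
v2: (-2.5,0) → rotate → (1.63971,-1.88715) → ×s → (2.37802,-2.73686) → (2.38,-2.74)
v3: (1,-4) → rotate → (2.36356,3.37840) → ×s → (3.42778,4.89957) → (3.43,4.90)
v4: (5,5) → rotate → (-7.05373,0.49487) → ×s → (-10.22976,0.71770) → (-10.23,0.72)
v5: (3.5,4.5) → rotate → (-5.69247,-0.30947) → ×s → (-8.25558,-0.44882) → (-8.26,-0.45)

Cross-section at z=14.75: (1.69,-5.26) (2.38,-2.74) (3.43,4.90) (-10.23,0.72) (-8.26,-0.45)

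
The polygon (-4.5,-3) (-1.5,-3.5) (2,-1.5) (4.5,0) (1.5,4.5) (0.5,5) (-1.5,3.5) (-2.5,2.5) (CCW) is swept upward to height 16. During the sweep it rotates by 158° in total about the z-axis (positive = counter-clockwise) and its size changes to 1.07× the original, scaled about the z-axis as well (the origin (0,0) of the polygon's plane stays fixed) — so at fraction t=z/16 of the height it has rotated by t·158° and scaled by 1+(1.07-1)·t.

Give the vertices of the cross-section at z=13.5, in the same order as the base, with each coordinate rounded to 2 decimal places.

Cross-section at z=13.5: (5.58,-1.29) (3.79,1.39) (-0.30,2.63) (-3.27,3.47) (-4.56,-2.11) (-4.22,-3.25) (-1.61,-3.70) (-0.11,-3.74)

t = z/height = 13.5/16 = 0.84375
s = 1 + (scale-1)·z/height = 1 + (1.07-1)·13.5/16 = 1.059063
θ = twist·z/height = 158°·13.5/16 = 133.3125° = 2.326742 rad
cos θ = -0.685977, sin θ = 0.727623 (intermediates below are computed at full precision and shown rounded to 5 d.p.)
v1: (-4.5,-3) → rotate → (5.26977,-1.21637) → ×s → (5.58101,-1.28821) → (5.58,-1.29)
v2: (-1.5,-3.5) → rotate → (3.57565,1.30949) → ×s → (3.78683,1.38683) → (3.79,1.39)
v3: (2,-1.5) → rotate → (-0.28052,2.48421) → ×s → (-0.29709,2.63094) → (-0.30,2.63)
v4: (4.5,0) → rotate → (-3.08690,3.27430) → ×s → (-3.26922,3.46769) → (-3.27,3.47)
v5: (1.5,4.5) → rotate → (-4.30327,-1.99546) → ×s → (-4.55743,-2.11332) → (-4.56,-2.11)
v6: (0.5,5) → rotate → (-3.98110,-3.06607) → ×s → (-4.21624,-3.24716) → (-4.22,-3.25)
v7: (-1.5,3.5) → rotate → (-1.51772,-3.49235) → ×s → (-1.60736,-3.69862) → (-1.61,-3.70)
v8: (-2.5,2.5) → rotate → (-0.10412,-3.53400) → ×s → (-0.11026,-3.74273) → (-0.11,-3.74)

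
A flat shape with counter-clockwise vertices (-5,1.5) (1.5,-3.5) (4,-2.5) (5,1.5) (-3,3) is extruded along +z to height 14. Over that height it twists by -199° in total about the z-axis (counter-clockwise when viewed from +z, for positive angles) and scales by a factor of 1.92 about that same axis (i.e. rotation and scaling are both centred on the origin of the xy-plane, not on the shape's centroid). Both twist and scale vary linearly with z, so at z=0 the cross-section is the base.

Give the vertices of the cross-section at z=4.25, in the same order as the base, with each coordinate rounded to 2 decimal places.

Cross-section at z=4.25: (-1.49,6.51) (-2.95,-3.88) (-0.25,-6.03) (4.83,-4.61) (1.44,5.23)

t = z/height = 4.25/14 = 0.303571
s = 1 + (scale-1)·z/height = 1 + (1.92-1)·4.25/14 = 1.279286
θ = twist·z/height = -199°·4.25/14 = -60.4107° = -1.054366 rad
cos θ = 0.493779, sin θ = -0.869587 (intermediates below are computed at full precision and shown rounded to 5 d.p.)
v1: (-5,1.5) → rotate → (-1.16452,5.08861) → ×s → (-1.48975,6.50978) → (-1.49,6.51)
v2: (1.5,-3.5) → rotate → (-2.30289,-3.03261) → ×s → (-2.94605,-3.87957) → (-2.95,-3.88)
v3: (4,-2.5) → rotate → (-0.19885,-4.71280) → ×s → (-0.25439,-6.02901) → (-0.25,-6.03)
v4: (5,1.5) → rotate → (3.77328,-3.60727) → ×s → (4.82710,-4.61473) → (4.83,-4.61)
v5: (-3,3) → rotate → (1.12742,4.09010) → ×s → (1.44230,5.23241) → (1.44,5.23)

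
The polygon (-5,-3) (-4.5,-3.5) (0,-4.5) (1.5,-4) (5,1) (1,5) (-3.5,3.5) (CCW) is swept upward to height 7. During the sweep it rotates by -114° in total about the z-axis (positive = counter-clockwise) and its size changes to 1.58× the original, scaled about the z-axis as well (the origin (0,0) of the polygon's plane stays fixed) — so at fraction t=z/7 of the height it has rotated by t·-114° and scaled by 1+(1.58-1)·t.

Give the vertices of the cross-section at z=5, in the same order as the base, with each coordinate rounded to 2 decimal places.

t = z/height = 5/7 = 0.714286
s = 1 + (scale-1)·z/height = 1 + (1.58-1)·5/7 = 1.414286
θ = twist·z/height = -114°·5/7 = -81.4286° = -1.421197 rad
cos θ = 0.149042, sin θ = -0.988831 (intermediates below are computed at full precision and shown rounded to 5 d.p.)
v1: (-5,-3) → rotate → (-3.71170,4.49703) → ×s → (-5.24941,6.36008) → (-5.25,6.36)
v2: (-4.5,-3.5) → rotate → (-4.13160,3.92809) → ×s → (-5.84326,5.55544) → (-5.84,5.56)
v3: (0,-4.5) → rotate → (-4.44974,-0.67069) → ×s → (-6.29320,-0.94855) → (-6.29,-0.95)
v4: (1.5,-4) → rotate → (-3.73176,-2.07942) → ×s → (-5.27777,-2.94089) → (-5.28,-2.94)
v5: (5,1) → rotate → (1.73404,-4.79511) → ×s → (2.45243,-6.78166) → (2.45,-6.78)
v6: (1,5) → rotate → (5.09320,-0.24362) → ×s → (7.20323,-0.34455) → (7.20,-0.34)
v7: (-3.5,3.5) → rotate → (2.93926,3.98256) → ×s → (4.15695,5.63247) → (4.16,5.63)

Cross-section at z=5: (-5.25,6.36) (-5.84,5.56) (-6.29,-0.95) (-5.28,-2.94) (2.45,-6.78) (7.20,-0.34) (4.16,5.63)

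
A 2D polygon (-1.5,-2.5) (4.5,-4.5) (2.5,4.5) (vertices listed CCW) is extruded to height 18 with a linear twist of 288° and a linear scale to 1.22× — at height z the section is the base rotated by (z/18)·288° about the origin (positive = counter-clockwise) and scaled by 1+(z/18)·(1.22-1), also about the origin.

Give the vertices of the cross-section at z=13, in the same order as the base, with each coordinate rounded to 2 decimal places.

t = z/height = 13/18 = 0.722222
s = 1 + (scale-1)·z/height = 1 + (1.22-1)·13/18 = 1.158889
θ = twist·z/height = 288°·13/18 = 208.0000° = 3.630285 rad
cos θ = -0.882948, sin θ = -0.469472 (intermediates below are computed at full precision and shown rounded to 5 d.p.)
v1: (-1.5,-2.5) → rotate → (0.15074,2.91158) → ×s → (0.17469,3.37419) → (0.17,3.37)
v2: (4.5,-4.5) → rotate → (-6.08589,1.86064) → ×s → (-7.05287,2.15628) → (-7.05,2.16)
v3: (2.5,4.5) → rotate → (-0.09475,-5.14694) → ×s → (-0.10980,-5.96474) → (-0.11,-5.96)

Cross-section at z=13: (0.17,3.37) (-7.05,2.16) (-0.11,-5.96)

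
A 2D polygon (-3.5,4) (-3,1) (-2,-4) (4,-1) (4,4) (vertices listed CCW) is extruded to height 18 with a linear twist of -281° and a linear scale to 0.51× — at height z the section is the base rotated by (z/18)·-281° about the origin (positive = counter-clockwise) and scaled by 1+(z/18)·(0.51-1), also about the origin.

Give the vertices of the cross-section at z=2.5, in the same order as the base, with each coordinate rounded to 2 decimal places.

Cross-section at z=2.5: (-0.19,4.95) (-1.59,2.48) (-3.80,-1.72) (2.31,-3.07) (5.24,0.55)

t = z/height = 2.5/18 = 0.138889
s = 1 + (scale-1)·z/height = 1 + (0.51-1)·2.5/18 = 0.931944
θ = twist·z/height = -281°·2.5/18 = -39.0278° = -0.681163 rad
cos θ = 0.776841, sin θ = -0.629697 (intermediates below are computed at full precision and shown rounded to 5 d.p.)
v1: (-3.5,4) → rotate → (-0.20015,5.31130) → ×s → (-0.18653,4.94984) → (-0.19,4.95)
v2: (-3,1) → rotate → (-1.70083,2.66593) → ×s → (-1.58507,2.48450) → (-1.59,2.48)
v3: (-2,-4) → rotate → (-4.07247,-1.84797) → ×s → (-3.79532,-1.72220) → (-3.80,-1.72)
v4: (4,-1) → rotate → (2.47767,-3.29563) → ×s → (2.30905,-3.07134) → (2.31,-3.07)
v5: (4,4) → rotate → (5.62615,0.58857) → ×s → (5.24326,0.54852) → (5.24,0.55)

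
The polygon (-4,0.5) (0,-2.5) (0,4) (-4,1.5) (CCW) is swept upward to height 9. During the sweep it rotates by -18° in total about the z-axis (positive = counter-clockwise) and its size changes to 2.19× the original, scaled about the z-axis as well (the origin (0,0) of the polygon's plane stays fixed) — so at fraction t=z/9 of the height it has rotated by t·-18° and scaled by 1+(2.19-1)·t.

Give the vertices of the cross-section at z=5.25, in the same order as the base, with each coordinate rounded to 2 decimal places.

Cross-section at z=5.25: (-6.51,2.07) (-0.77,-4.16) (1.23,6.66) (-6.20,3.73)

t = z/height = 5.25/9 = 0.583333
s = 1 + (scale-1)·z/height = 1 + (2.19-1)·5.25/9 = 1.694167
θ = twist·z/height = -18°·5.25/9 = -10.5000° = -0.183260 rad
cos θ = 0.983255, sin θ = -0.182236 (intermediates below are computed at full precision and shown rounded to 5 d.p.)
v1: (-4,0.5) → rotate → (-3.84190,1.22057) → ×s → (-6.50882,2.06785) → (-6.51,2.07)
v2: (0,-2.5) → rotate → (-0.45559,-2.45814) → ×s → (-0.77184,-4.16449) → (-0.77,-4.16)
v3: (0,4) → rotate → (0.72894,3.93302) → ×s → (1.23495,6.66319) → (1.23,6.66)
v4: (-4,1.5) → rotate → (-3.65967,2.20382) → ×s → (-6.20008,3.73365) → (-6.20,3.73)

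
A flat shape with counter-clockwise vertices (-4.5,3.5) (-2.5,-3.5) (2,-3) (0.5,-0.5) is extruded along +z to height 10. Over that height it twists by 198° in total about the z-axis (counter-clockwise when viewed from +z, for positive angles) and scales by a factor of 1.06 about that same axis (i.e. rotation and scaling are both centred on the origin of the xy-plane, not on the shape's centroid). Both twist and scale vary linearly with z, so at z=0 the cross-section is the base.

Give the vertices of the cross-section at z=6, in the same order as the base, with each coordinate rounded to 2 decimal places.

Cross-section at z=6: (-0.93,-5.83) (4.43,-0.52) (1.73,3.31) (0.20,0.70)

t = z/height = 6/10 = 0.6
s = 1 + (scale-1)·z/height = 1 + (1.06-1)·6/10 = 1.036000
θ = twist·z/height = 198°·6/10 = 118.8000° = 2.073451 rad
cos θ = -0.481754, sin θ = 0.876307 (intermediates below are computed at full precision and shown rounded to 5 d.p.)
v1: (-4.5,3.5) → rotate → (-0.89918,-5.62952) → ×s → (-0.93155,-5.83218) → (-0.93,-5.83)
v2: (-2.5,-3.5) → rotate → (4.27146,-0.50463) → ×s → (4.42523,-0.52280) → (4.43,-0.52)
v3: (2,-3) → rotate → (1.66541,3.19787) → ×s → (1.72537,3.31300) → (1.73,3.31)
v4: (0.5,-0.5) → rotate → (0.19728,0.67903) → ×s → (0.20438,0.70348) → (0.20,0.70)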